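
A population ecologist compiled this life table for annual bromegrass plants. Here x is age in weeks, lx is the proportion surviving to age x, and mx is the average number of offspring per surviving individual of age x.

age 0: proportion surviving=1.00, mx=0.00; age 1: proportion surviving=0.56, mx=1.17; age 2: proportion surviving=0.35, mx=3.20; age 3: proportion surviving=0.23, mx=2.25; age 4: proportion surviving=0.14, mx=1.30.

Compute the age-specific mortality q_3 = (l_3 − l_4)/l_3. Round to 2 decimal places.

q_3 = (l_3 − l_4) / l_3 = (0.23 − 0.14) / 0.23
     = 0.09 / 0.23 = 0.391304… → 0.39

0.39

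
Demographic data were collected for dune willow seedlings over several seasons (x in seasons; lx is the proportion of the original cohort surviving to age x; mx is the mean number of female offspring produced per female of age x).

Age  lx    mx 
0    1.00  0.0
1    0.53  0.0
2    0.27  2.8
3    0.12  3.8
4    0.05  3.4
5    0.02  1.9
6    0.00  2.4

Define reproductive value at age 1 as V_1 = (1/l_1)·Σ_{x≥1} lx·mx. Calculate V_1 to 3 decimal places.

2.679

lx·mx for x ≥ 1: 0, 0.756, 0.456, 0.17, 0.038, 0 → sum = 1.42
V_1 = 1.42 / l_1 = 1.42 / 0.53 = 2.679245… → 2.679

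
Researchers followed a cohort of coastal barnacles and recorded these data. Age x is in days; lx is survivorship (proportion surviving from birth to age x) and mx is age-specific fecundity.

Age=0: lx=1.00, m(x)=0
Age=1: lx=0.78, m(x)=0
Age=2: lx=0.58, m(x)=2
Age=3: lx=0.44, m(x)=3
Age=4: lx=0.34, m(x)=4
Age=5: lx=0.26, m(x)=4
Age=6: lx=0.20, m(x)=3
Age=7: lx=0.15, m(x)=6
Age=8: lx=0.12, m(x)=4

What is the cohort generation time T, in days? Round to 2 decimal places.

lx·mx: 0, 0, 1.16, 1.32, 1.36, 1.04, 0.6, 0.9, 0.48 → R0 = 6.86
x·lx·mx: 0, 0, 2.32, 3.96, 5.44, 5.2, 3.6, 6.3, 3.84 → Σ = 30.66
T = 30.66 / 6.86 = 4.469388… → 4.47

4.47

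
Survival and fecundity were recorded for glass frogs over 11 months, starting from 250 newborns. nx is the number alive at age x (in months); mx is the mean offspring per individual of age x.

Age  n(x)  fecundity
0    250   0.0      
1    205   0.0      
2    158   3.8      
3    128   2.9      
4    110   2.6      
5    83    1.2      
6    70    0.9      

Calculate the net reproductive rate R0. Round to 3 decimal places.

lx = nx/n0 = nx/250: 1, 0.82, 0.632, 0.512, 0.44, 0.332, 0.28
lx·mx by age: 0, 0, 2.4016, 1.4848, 1.144, 0.3984, 0.252
R0 = Σ lx·mx = 5.6808 → 5.681

5.681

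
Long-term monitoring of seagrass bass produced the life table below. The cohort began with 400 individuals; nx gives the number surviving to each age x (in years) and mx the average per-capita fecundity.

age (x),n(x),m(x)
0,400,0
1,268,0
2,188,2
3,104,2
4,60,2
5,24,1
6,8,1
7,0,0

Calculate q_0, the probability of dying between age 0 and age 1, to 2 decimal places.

lx = nx/n0 = nx/400: 1, 0.67, 0.47, 0.26, 0.15, 0.06, 0.02, 0
q_0 = (l_0 − l_1) / l_0 = (1 − 0.67) / 1
     = 0.33 / 1 = 0.33 → 0.33

0.33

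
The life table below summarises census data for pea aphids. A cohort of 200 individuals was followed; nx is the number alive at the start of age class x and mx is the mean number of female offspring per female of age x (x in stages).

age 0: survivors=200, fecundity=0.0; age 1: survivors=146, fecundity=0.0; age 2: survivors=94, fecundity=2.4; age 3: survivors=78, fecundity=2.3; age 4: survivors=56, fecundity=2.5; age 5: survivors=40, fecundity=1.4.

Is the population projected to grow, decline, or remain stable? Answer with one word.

lx = nx/n0 = nx/200: 1, 0.73, 0.47, 0.39, 0.28, 0.2
R0 = Σ lx·mx = 0 + 0 + 1.128 + 0.897 + 0.7 + 0.28 = 3.005
R0 > 1, so the population is growing.

growing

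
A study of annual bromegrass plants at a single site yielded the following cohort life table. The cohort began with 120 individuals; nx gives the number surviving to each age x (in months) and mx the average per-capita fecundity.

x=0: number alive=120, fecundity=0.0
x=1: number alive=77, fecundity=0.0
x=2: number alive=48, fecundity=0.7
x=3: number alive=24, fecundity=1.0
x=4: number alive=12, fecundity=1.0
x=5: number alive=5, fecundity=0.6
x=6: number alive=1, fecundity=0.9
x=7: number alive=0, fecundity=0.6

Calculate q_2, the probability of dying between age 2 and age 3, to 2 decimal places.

0.50

lx = nx/n0 = nx/120: 1, 0.64167…, 0.4, 0.2, 0.1, 0.04167…, 0.00833…, 0
q_2 = (l_2 − l_3) / l_2 = (0.4 − 0.2) / 0.4
     = 0.2 / 0.4 = 0.5 → 0.50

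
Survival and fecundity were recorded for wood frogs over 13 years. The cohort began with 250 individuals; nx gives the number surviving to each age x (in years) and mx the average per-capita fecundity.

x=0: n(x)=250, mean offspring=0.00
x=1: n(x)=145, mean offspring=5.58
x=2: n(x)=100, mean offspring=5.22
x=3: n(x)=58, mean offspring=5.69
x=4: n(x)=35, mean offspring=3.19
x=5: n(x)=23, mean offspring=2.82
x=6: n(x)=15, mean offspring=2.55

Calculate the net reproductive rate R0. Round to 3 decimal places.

7.504

lx = nx/n0 = nx/250: 1, 0.58, 0.4, 0.232, 0.14, 0.092, 0.06
lx·mx by age: 0, 3.2364, 2.088, 1.32008, 0.4466, 0.25944, 0.153
R0 = Σ lx·mx = 7.50352 → 7.504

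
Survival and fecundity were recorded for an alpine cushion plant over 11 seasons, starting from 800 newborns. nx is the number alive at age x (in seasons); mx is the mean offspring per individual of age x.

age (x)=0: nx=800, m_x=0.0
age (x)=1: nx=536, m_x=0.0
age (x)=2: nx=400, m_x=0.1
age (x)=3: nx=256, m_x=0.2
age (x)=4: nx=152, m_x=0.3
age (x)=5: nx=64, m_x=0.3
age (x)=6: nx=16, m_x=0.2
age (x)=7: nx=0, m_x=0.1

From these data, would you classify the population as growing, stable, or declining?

lx = nx/n0 = nx/800: 1, 0.67, 0.5, 0.32, 0.19, 0.08, 0.02, 0
R0 = Σ lx·mx = 0 + 0 + 0.05 + 0.064 + 0.057 + 0.024 + 0.004 + 0 = 0.199
R0 < 1, so the population is declining.

declining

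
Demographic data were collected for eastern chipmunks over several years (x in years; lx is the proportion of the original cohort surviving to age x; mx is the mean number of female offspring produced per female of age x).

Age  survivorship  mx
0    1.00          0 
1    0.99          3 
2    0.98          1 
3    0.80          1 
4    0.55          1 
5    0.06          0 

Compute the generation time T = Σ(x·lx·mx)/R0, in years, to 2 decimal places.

1.80

lx·mx: 0, 2.97, 0.98, 0.8, 0.55, 0 → R0 = 5.3
x·lx·mx: 0, 2.97, 1.96, 2.4, 2.2, 0 → Σ = 9.53
T = 9.53 / 5.3 = 1.798113… → 1.80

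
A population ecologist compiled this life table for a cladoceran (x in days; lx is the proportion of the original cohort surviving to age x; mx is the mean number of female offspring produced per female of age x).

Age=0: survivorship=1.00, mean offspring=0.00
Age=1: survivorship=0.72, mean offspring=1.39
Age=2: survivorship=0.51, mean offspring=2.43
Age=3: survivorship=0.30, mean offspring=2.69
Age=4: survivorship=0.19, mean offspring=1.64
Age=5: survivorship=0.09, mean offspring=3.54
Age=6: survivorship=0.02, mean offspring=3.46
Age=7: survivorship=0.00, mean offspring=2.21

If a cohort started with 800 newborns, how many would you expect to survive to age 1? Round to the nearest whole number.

576

Expected survivors = N0 · l_1 = 800 × 0.72 = 576 → 576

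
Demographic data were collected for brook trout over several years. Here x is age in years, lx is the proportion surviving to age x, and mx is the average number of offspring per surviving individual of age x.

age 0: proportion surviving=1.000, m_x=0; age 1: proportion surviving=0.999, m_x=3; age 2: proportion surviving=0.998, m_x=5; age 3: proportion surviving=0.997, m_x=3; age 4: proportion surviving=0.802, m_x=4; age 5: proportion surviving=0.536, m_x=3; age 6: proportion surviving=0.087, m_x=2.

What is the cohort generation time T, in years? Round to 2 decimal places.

2.75

lx·mx: 0, 2.997, 4.99, 2.991, 3.208, 1.608, 0.174 → R0 = 15.968
x·lx·mx: 0, 2.997, 9.98, 8.973, 12.832, 8.04, 1.044 → Σ = 43.866
T = 43.866 / 15.968 = 2.747119… → 2.75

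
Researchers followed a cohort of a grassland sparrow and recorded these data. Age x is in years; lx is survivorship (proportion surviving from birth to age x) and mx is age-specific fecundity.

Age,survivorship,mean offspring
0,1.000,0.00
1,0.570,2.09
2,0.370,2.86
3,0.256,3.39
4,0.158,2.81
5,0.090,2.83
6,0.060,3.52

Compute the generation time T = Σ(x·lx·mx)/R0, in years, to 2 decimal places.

lx·mx: 0, 1.1913, 1.0582, 0.86784, 0.44398, 0.2547, 0.2112 → R0 = 4.02722
x·lx·mx: 0, 1.1913, 2.1164, 2.60352, 1.77592, 1.2735, 1.2672 → Σ = 10.22784
T = 10.22784 / 4.02722 = 2.539677… → 2.54

2.54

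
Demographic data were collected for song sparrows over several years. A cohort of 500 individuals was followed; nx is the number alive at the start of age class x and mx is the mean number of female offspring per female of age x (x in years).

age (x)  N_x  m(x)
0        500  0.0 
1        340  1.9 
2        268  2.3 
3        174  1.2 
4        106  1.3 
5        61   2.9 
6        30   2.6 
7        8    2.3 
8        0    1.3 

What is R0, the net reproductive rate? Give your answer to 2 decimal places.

lx = nx/n0 = nx/500: 1, 0.68, 0.536, 0.348, 0.212, 0.122, 0.06, 0.016, 0
lx·mx by age: 0, 1.292, 1.2328, 0.4176, 0.2756, 0.3538, 0.156, 0.0368, 0
R0 = Σ lx·mx = 3.7646 → 3.76

3.76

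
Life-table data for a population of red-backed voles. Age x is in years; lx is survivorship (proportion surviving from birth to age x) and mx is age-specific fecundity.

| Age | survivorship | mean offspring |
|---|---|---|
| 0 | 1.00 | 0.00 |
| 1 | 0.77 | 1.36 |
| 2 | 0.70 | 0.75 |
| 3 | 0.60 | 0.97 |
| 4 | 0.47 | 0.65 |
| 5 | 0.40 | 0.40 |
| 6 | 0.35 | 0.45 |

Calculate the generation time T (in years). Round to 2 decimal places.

lx·mx: 0, 1.0472, 0.525, 0.582, 0.3055, 0.16, 0.1575 → R0 = 2.7772
x·lx·mx: 0, 1.0472, 1.05, 1.746, 1.222, 0.8, 0.945 → Σ = 6.8102
T = 6.8102 / 2.7772 = 2.452182… → 2.45

2.45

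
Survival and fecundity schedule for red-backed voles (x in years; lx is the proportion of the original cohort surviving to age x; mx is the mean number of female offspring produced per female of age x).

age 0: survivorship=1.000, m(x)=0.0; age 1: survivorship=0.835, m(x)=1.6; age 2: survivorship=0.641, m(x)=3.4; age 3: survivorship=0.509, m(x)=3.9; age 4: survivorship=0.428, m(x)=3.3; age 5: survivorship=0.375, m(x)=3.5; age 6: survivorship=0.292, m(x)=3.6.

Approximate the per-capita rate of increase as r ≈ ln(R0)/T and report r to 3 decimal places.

R0 = Σ lx·mx = 0 + 1.336 + 2.1794 + 1.9851 + 1.4124 + 1.3125 + 1.0512 = 9.2766
Σ x·lx·mx = 30.1694; T = 30.1694/9.2766 = 3.2522…
r ≈ ln(R0)/T = ln(9.2766)/3.2522… = 0.68492… → 0.685

0.685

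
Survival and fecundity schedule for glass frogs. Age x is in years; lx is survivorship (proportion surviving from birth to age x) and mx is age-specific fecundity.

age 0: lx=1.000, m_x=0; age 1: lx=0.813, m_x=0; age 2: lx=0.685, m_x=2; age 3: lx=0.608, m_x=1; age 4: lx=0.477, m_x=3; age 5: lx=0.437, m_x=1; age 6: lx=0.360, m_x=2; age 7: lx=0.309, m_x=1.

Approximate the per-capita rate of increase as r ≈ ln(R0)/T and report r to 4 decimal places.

R0 = Σ lx·mx = 0 + 0 + 1.37 + 0.608 + 1.431 + 0.437 + 0.72 + 0.309 = 4.875
Σ x·lx·mx = 18.956; T = 18.956/4.875 = 3.88841…
r ≈ ln(R0)/T = ln(4.875)/3.88841… = 0.407395… → 0.4074

0.4074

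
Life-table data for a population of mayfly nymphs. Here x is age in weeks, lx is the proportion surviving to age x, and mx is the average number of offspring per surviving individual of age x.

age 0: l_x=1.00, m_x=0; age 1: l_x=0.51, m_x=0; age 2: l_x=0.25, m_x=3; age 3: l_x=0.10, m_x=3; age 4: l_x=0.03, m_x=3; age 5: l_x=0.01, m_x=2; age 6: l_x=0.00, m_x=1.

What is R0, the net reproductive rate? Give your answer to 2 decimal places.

1.16

lx·mx by age: 0, 0, 0.75, 0.3, 0.09, 0.02, 0
R0 = Σ lx·mx = 1.16 → 1.16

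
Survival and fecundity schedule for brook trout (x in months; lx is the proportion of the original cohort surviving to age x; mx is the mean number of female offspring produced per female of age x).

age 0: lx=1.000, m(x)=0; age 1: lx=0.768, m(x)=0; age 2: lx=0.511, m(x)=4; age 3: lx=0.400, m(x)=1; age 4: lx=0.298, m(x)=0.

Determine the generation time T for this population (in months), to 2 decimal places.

lx·mx: 0, 0, 2.044, 0.4, 0 → R0 = 2.444
x·lx·mx: 0, 0, 4.088, 1.2, 0 → Σ = 5.288
T = 5.288 / 2.444 = 2.163666… → 2.16

2.16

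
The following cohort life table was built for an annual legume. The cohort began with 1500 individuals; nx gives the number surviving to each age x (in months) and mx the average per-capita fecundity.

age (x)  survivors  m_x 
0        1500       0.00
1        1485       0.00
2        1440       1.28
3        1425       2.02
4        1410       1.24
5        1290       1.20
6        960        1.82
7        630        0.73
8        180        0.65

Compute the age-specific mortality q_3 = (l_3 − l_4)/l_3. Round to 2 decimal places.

0.01

lx = nx/n0 = nx/1500: 1, 0.99, 0.96, 0.95, 0.94, 0.86, 0.64, 0.42, 0.12
q_3 = (l_3 − l_4) / l_3 = (0.95 − 0.94) / 0.95
     = 0.01 / 0.95 = 0.010526… → 0.01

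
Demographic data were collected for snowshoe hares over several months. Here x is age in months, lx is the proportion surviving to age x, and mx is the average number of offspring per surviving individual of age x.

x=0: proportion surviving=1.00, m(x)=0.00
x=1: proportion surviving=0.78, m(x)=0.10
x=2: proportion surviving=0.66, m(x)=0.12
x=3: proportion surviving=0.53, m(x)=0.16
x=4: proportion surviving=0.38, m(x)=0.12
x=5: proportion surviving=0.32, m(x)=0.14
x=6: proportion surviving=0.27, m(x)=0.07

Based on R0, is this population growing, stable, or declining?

R0 = Σ lx·mx = 0 + 0.078 + 0.0792 + 0.0848 + 0.0456 + 0.0448 + 0.0189 = 0.3513
R0 < 1, so the population is declining.

declining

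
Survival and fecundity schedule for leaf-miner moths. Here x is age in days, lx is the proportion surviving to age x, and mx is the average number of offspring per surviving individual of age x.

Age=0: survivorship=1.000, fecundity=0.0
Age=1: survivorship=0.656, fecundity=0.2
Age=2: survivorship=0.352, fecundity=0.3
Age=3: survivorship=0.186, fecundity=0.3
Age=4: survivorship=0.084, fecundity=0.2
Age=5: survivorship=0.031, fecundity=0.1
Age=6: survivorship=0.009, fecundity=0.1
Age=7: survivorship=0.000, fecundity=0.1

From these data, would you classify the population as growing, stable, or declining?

declining

R0 = Σ lx·mx = 0 + 0.1312 + 0.1056 + 0.0558 + 0.0168 + 0.0031 + 0.0009 + 0 = 0.3134
R0 < 1, so the population is declining.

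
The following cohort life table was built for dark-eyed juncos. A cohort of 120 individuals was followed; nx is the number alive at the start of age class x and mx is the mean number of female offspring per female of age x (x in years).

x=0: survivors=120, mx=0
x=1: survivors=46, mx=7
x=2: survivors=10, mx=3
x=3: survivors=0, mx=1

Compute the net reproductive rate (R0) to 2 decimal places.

2.93

lx = nx/n0 = nx/120: 1, 0.38333…, 0.08333…, 0
lx·mx by age: 0, 2.683333…, 0.25…, 0
R0 = Σ lx·mx = 2.933333… → 2.93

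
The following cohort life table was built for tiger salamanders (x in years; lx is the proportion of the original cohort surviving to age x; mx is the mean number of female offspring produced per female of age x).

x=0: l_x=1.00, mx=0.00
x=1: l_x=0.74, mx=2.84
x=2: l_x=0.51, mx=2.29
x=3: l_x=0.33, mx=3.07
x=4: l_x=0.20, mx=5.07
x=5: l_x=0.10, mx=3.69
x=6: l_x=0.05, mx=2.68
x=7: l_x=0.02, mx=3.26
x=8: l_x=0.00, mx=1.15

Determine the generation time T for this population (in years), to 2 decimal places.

lx·mx: 0, 2.1016, 1.1679, 1.0131, 1.014, 0.369, 0.134, 0.0652, 0 → R0 = 5.8648
x·lx·mx: 0, 2.1016, 2.3358, 3.0393, 4.056, 1.845, 0.804, 0.4564, 0 → Σ = 14.6381
T = 14.6381 / 5.8648 = 2.495925… → 2.50

2.50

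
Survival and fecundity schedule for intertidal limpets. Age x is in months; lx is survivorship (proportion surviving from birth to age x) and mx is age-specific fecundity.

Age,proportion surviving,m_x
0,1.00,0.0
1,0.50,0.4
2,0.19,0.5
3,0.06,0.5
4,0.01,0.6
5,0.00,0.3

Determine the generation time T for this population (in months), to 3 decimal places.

lx·mx: 0, 0.2, 0.095, 0.03, 0.006, 0 → R0 = 0.331
x·lx·mx: 0, 0.2, 0.19, 0.09, 0.024, 0 → Σ = 0.504
T = 0.504 / 0.331 = 1.522659… → 1.523

1.523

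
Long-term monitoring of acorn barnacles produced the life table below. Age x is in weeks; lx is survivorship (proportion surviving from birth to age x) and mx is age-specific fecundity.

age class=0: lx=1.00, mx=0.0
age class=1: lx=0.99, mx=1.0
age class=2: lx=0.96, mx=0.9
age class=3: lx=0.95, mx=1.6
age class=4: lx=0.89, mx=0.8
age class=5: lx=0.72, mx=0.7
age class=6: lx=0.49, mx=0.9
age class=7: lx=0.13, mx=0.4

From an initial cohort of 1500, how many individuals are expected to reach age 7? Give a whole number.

Expected survivors = N0 · l_7 = 1500 × 0.13 = 195 → 195

195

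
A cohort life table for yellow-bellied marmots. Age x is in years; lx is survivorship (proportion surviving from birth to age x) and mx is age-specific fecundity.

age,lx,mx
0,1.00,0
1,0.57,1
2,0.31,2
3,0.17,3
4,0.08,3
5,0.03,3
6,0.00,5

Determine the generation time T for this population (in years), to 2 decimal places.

lx·mx: 0, 0.57, 0.62, 0.51, 0.24, 0.09, 0 → R0 = 2.03
x·lx·mx: 0, 0.57, 1.24, 1.53, 0.96, 0.45, 0 → Σ = 4.75
T = 4.75 / 2.03 = 2.339901… → 2.34

2.34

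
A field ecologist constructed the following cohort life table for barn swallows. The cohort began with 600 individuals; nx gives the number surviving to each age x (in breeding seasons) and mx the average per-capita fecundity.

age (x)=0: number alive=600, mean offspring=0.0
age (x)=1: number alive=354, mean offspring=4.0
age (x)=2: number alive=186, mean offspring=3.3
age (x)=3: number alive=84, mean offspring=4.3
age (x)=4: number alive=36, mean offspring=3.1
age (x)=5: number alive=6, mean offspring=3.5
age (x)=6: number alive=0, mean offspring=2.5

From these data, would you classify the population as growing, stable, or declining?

growing

lx = nx/n0 = nx/600: 1, 0.59, 0.31, 0.14, 0.06, 0.01, 0
R0 = Σ lx·mx = 0 + 2.36 + 1.023 + 0.602 + 0.186 + 0.035 + 0 = 4.206
R0 > 1, so the population is growing.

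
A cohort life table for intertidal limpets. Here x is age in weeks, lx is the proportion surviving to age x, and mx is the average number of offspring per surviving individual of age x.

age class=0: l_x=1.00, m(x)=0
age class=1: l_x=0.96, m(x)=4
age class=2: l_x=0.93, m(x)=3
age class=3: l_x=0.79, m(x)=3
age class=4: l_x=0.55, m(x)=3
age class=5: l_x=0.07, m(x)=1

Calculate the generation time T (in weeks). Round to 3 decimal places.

2.190

lx·mx: 0, 3.84, 2.79, 2.37, 1.65, 0.07 → R0 = 10.72
x·lx·mx: 0, 3.84, 5.58, 7.11, 6.6, 0.35 → Σ = 23.48
T = 23.48 / 10.72 = 2.190299… → 2.190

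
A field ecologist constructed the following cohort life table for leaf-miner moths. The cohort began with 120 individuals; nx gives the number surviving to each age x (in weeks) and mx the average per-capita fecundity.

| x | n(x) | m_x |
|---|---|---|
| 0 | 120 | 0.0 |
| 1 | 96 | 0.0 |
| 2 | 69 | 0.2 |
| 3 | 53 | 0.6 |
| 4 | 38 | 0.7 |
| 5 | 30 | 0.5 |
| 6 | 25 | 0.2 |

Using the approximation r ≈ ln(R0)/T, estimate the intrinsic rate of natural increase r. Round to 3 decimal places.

lx = nx/n0 = nx/120: 1, 0.8, 0.575, 0.44167…, 0.31667…, 0.25, 0.20833…
R0 = Σ lx·mx = 0 + 0 + 0.115 + 0.265… + 0.22167… + 0.125 + 0.04167… = 0.768333…
Σ x·lx·mx = 2.786667…; T = 2.786667…/0.768333… = 3.6269…
r ≈ ln(R0)/T = ln(0.768333…)/3.6269… = -0.07266… → -0.073

-0.073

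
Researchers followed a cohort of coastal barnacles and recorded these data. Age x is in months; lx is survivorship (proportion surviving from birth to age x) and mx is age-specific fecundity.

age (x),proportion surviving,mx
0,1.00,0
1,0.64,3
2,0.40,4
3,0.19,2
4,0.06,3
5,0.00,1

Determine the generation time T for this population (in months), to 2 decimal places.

1.71

lx·mx: 0, 1.92, 1.6, 0.38, 0.18, 0 → R0 = 4.08
x·lx·mx: 0, 1.92, 3.2, 1.14, 0.72, 0 → Σ = 6.98
T = 6.98 / 4.08 = 1.710784… → 1.71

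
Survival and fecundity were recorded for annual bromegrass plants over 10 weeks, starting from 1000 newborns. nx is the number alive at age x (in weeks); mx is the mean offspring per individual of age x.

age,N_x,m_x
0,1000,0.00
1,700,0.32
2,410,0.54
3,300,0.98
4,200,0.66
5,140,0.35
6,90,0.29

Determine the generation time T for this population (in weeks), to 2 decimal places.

lx = nx/n0 = nx/1000: 1, 0.7, 0.41, 0.3, 0.2, 0.14, 0.09
lx·mx: 0, 0.224, 0.2214, 0.294, 0.132, 0.049, 0.0261 → R0 = 0.9465
x·lx·mx: 0, 0.224, 0.4428, 0.882, 0.528, 0.245, 0.1566 → Σ = 2.4784
T = 2.4784 / 0.9465 = 2.618489… → 2.62

2.62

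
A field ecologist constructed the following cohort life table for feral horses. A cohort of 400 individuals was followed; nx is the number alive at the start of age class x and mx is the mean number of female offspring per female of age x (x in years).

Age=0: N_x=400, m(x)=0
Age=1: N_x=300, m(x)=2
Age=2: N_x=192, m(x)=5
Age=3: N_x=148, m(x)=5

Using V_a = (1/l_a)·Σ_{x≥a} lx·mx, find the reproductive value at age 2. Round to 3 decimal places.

lx = nx/n0 = nx/400: 1, 0.75, 0.48, 0.37
lx·mx for x ≥ 2: 2.4, 1.85 → sum = 4.25
V_2 = 4.25 / l_2 = 4.25 / 0.48 = 8.854167… → 8.854

8.854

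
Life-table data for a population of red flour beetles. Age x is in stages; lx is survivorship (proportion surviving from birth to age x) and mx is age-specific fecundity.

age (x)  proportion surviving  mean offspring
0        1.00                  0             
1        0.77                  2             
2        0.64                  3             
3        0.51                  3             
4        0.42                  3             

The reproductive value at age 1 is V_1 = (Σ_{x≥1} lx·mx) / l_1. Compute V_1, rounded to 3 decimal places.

8.117

lx·mx for x ≥ 1: 1.54, 1.92, 1.53, 1.26 → sum = 6.25
V_1 = 6.25 / l_1 = 6.25 / 0.77 = 8.116883… → 8.117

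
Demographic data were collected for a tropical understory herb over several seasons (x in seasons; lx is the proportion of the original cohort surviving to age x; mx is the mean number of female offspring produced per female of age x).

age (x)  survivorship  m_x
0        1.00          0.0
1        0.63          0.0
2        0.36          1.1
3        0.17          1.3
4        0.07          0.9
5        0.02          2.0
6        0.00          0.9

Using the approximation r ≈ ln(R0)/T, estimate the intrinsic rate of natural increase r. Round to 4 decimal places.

-0.1240

R0 = Σ lx·mx = 0 + 0 + 0.396 + 0.221 + 0.063 + 0.04 + 0 = 0.72
Σ x·lx·mx = 1.907; T = 1.907/0.72 = 2.64861…
r ≈ ln(R0)/T = ln(0.72)/2.64861… = -0.124029… → -0.1240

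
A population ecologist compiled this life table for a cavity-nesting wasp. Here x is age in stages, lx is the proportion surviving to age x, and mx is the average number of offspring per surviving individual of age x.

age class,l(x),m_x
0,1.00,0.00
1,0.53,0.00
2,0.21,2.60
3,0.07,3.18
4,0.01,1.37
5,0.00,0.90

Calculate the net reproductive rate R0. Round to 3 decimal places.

0.782

lx·mx by age: 0, 0, 0.546, 0.2226, 0.0137, 0
R0 = Σ lx·mx = 0.7823 → 0.782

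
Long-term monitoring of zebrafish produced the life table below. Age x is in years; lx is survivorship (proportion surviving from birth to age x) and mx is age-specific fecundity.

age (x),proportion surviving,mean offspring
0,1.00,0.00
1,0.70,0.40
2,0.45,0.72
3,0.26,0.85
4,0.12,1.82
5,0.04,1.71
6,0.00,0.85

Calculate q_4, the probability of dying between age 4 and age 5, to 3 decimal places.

q_4 = (l_4 − l_5) / l_4 = (0.12 − 0.04) / 0.12
     = 0.08 / 0.12 = 0.666667… → 0.667

0.667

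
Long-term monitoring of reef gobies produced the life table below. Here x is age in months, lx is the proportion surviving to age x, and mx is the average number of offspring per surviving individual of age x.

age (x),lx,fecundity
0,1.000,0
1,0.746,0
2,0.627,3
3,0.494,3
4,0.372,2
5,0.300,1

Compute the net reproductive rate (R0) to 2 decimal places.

lx·mx by age: 0, 0, 1.881, 1.482, 0.744, 0.3
R0 = Σ lx·mx = 4.407 → 4.41

4.41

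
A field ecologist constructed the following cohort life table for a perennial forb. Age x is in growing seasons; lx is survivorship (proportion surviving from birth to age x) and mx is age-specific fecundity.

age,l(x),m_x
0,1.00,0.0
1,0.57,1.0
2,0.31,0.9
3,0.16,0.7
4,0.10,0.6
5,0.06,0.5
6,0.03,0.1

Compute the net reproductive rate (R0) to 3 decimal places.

1.054

lx·mx by age: 0, 0.57, 0.279, 0.112, 0.06, 0.03, 0.003
R0 = Σ lx·mx = 1.054 → 1.054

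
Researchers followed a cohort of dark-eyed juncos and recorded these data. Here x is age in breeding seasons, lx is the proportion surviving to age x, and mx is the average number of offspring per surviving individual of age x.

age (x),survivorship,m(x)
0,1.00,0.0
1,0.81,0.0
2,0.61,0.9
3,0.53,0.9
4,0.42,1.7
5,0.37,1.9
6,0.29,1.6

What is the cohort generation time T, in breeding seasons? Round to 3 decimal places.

4.019

lx·mx: 0, 0, 0.549, 0.477, 0.714, 0.703, 0.464 → R0 = 2.907
x·lx·mx: 0, 0, 1.098, 1.431, 2.856, 3.515, 2.784 → Σ = 11.684
T = 11.684 / 2.907 = 4.019264… → 4.019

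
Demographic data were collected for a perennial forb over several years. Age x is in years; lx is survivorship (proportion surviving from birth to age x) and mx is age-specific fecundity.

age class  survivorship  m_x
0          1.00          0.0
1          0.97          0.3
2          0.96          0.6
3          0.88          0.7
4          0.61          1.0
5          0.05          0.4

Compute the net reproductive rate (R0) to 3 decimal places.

2.113

lx·mx by age: 0, 0.291, 0.576, 0.616, 0.61, 0.02
R0 = Σ lx·mx = 2.113 → 2.113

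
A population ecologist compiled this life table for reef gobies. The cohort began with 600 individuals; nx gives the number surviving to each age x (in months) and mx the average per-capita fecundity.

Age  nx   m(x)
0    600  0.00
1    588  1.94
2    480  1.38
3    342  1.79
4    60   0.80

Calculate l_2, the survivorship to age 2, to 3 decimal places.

l_2 = n_2/n_0 = 480/600 = 0.8 → 0.800

0.800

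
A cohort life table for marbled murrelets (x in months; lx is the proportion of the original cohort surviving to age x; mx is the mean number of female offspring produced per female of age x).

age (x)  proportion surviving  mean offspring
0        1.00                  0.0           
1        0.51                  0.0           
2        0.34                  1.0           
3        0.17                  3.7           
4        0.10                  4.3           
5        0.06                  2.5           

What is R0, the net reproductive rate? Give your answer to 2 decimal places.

1.55

lx·mx by age: 0, 0, 0.34, 0.629, 0.43, 0.15
R0 = Σ lx·mx = 1.549 → 1.55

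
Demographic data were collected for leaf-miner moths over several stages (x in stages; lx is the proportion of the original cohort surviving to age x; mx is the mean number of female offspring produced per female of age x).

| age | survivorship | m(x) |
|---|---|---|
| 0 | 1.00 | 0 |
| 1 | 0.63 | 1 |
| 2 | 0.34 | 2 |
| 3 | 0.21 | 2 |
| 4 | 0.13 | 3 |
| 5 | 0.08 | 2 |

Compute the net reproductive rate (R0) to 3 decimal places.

2.280

lx·mx by age: 0, 0.63, 0.68, 0.42, 0.39, 0.16
R0 = Σ lx·mx = 2.28 → 2.280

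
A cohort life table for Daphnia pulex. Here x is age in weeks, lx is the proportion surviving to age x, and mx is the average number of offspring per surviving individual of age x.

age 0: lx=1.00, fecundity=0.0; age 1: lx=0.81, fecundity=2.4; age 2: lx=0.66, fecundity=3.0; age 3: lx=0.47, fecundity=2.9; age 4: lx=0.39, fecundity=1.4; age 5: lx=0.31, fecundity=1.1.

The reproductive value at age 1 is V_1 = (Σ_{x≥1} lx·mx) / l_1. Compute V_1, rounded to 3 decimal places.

lx·mx for x ≥ 1: 1.944, 1.98, 1.363, 0.546, 0.341 → sum = 6.174
V_1 = 6.174 / l_1 = 6.174 / 0.81 = 7.622222… → 7.622

7.622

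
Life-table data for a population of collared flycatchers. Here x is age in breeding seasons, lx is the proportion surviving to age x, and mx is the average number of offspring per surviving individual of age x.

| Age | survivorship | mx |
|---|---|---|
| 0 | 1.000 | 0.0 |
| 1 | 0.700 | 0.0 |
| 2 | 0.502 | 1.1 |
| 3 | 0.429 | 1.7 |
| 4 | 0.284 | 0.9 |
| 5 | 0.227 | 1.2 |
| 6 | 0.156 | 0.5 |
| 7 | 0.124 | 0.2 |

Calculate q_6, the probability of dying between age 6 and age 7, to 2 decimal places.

0.21

q_6 = (l_6 − l_7) / l_6 = (0.156 − 0.124) / 0.156
     = 0.032 / 0.156 = 0.205128… → 0.21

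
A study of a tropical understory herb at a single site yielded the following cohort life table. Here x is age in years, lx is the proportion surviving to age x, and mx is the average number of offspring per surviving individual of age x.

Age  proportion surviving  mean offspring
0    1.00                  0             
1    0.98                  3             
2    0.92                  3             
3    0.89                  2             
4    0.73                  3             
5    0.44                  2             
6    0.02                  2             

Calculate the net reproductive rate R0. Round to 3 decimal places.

10.590

lx·mx by age: 0, 2.94, 2.76, 1.78, 2.19, 0.88, 0.04
R0 = Σ lx·mx = 10.59 → 10.590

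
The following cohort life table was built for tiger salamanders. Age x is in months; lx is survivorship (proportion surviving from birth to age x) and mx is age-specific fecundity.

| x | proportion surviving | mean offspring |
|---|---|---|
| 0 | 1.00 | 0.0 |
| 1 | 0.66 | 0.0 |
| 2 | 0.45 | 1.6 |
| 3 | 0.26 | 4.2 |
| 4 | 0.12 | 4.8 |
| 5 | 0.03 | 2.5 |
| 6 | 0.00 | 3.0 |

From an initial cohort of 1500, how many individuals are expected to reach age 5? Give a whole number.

45

Expected survivors = N0 · l_5 = 1500 × 0.03 = 45 → 45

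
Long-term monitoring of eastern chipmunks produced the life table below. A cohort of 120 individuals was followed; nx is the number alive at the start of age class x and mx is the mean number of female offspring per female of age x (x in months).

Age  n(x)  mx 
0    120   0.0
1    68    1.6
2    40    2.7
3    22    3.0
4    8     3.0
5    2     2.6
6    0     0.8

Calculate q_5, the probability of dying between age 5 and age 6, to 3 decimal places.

1.000

lx = nx/n0 = nx/120: 1, 0.56667…, 0.33333…, 0.18333…, 0.06667…, 0.01667…, 0
q_5 = (l_5 − l_6) / l_5 = (0.016667… − 0) / 0.016667…
     = 0.016667… / 0.016667… = 1 → 1.000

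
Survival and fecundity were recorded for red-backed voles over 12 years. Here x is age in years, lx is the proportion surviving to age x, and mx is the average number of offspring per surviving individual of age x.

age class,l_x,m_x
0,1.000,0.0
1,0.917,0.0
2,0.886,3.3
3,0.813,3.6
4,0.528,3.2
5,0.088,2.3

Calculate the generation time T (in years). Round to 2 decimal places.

lx·mx: 0, 0, 2.9238, 2.9268, 1.6896, 0.2024 → R0 = 7.7426
x·lx·mx: 0, 0, 5.8476, 8.7804, 6.7584, 1.012 → Σ = 22.3984
T = 22.3984 / 7.7426 = 2.892878… → 2.89

2.89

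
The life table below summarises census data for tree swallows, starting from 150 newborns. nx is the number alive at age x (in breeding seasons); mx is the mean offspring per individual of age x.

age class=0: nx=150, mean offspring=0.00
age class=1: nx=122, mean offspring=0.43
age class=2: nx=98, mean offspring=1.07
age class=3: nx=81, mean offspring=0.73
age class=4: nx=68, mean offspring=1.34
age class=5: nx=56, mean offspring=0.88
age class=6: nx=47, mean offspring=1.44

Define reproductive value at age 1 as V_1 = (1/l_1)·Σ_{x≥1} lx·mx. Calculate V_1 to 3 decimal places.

lx = nx/n0 = nx/150: 1, 0.81333…, 0.65333…, 0.54, 0.45333…, 0.37333…, 0.31333…
lx·mx for x ≥ 1: 0.349733…, 0.699067…, 0.3942, 0.607467…, 0.328533…, 0.4512… → sum = 2.8302…
V_1 = 2.8302… / l_1 = 2.8302… / 0.813333… = 3.479754… → 3.480

3.480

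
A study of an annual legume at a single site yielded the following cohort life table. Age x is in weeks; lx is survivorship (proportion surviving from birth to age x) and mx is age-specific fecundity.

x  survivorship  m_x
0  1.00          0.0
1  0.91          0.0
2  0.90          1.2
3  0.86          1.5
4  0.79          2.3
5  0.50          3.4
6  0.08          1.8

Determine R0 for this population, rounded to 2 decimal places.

6.03

lx·mx by age: 0, 0, 1.08, 1.29, 1.817, 1.7, 0.144
R0 = Σ lx·mx = 6.031 → 6.03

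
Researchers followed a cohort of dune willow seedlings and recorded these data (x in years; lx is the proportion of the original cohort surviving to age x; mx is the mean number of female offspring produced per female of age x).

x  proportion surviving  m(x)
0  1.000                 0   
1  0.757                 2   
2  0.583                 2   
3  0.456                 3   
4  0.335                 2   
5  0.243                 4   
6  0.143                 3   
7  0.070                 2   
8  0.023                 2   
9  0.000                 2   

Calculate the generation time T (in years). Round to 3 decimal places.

3.079

lx·mx: 0, 1.514, 1.166, 1.368, 0.67, 0.972, 0.429, 0.14, 0.046, 0 → R0 = 6.305
x·lx·mx: 0, 1.514, 2.332, 4.104, 2.68, 4.86, 2.574, 0.98, 0.368, 0 → Σ = 19.412
T = 19.412 / 6.305 = 3.078826… → 3.079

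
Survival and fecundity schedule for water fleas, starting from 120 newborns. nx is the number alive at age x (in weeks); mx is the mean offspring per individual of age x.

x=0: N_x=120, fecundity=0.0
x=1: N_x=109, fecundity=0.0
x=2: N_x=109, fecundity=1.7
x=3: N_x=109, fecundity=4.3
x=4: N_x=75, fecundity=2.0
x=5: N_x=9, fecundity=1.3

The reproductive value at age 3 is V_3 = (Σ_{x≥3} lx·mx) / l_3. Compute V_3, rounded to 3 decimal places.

5.783

lx = nx/n0 = nx/120: 1, 0.90833…, 0.90833…, 0.90833…, 0.625, 0.075
lx·mx for x ≥ 3: 3.905833…, 1.25, 0.0975 → sum = 5.253333…
V_3 = 5.253333… / l_3 = 5.253333… / 0.908333… = 5.783486… → 5.783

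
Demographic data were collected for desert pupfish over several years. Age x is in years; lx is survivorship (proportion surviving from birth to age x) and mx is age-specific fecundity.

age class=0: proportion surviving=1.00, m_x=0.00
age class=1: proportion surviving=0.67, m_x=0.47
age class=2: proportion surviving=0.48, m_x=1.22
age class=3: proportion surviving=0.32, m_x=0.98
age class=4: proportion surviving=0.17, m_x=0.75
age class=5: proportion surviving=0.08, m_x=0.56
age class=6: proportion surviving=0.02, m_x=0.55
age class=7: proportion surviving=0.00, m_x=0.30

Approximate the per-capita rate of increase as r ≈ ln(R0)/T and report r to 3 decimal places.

0.145

R0 = Σ lx·mx = 0 + 0.3149 + 0.5856 + 0.3136 + 0.1275 + 0.0448 + 0.011 + 0 = 1.3974
Σ x·lx·mx = 3.2269; T = 3.2269/1.3974 = 2.30922…
r ≈ ln(R0)/T = ln(1.3974)/2.30922… = 0.1449… → 0.145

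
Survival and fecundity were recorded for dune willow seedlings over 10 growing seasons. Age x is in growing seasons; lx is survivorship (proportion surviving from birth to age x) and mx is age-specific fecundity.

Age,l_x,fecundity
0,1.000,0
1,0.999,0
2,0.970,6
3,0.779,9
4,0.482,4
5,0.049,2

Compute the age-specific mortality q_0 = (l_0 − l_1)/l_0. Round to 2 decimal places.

0.00

q_0 = (l_0 − l_1) / l_0 = (1 − 0.999) / 1
     = 0.001 / 1 = 0.001 → 0.00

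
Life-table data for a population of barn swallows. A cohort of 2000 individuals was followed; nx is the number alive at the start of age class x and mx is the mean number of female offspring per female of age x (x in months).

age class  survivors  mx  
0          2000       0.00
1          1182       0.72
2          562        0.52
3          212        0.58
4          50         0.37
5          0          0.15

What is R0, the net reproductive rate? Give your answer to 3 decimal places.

0.642

lx = nx/n0 = nx/2000: 1, 0.591, 0.281, 0.106, 0.025, 0
lx·mx by age: 0, 0.42552, 0.14612, 0.06148, 0.00925, 0
R0 = Σ lx·mx = 0.64237 → 0.642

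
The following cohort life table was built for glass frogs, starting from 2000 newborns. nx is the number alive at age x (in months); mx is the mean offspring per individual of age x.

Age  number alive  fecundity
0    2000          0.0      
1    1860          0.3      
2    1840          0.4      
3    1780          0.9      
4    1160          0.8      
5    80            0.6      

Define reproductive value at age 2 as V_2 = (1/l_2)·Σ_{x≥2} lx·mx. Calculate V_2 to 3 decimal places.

1.801

lx = nx/n0 = nx/2000: 1, 0.93, 0.92, 0.89, 0.58, 0.04
lx·mx for x ≥ 2: 0.368, 0.801, 0.464, 0.024 → sum = 1.657
V_2 = 1.657 / l_2 = 1.657 / 0.92 = 1.801087… → 1.801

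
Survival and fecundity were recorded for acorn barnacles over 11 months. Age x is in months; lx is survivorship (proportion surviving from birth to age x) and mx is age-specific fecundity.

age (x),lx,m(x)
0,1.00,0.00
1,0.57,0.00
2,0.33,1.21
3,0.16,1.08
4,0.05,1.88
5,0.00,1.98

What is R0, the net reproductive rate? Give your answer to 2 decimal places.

0.67

lx·mx by age: 0, 0, 0.3993, 0.1728, 0.094, 0
R0 = Σ lx·mx = 0.6661 → 0.67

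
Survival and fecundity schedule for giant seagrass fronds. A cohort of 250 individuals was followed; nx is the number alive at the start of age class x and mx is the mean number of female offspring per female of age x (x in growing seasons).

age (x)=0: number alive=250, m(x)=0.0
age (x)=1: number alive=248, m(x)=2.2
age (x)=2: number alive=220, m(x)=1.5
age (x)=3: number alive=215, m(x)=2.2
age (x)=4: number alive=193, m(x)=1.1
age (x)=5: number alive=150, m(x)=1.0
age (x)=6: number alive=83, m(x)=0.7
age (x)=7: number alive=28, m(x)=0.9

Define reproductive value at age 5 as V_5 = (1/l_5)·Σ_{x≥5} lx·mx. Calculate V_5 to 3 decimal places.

lx = nx/n0 = nx/250: 1, 0.992, 0.88, 0.86, 0.772, 0.6, 0.332, 0.112
lx·mx for x ≥ 5: 0.6, 0.2324, 0.1008 → sum = 0.9332
V_5 = 0.9332 / l_5 = 0.9332 / 0.6 = 1.555333… → 1.555

1.555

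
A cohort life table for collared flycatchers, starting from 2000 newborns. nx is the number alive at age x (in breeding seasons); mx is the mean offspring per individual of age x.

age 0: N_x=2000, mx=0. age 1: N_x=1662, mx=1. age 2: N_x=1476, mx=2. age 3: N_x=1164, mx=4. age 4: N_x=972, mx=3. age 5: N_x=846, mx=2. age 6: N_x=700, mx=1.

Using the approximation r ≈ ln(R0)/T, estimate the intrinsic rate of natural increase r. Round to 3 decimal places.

lx = nx/n0 = nx/2000: 1, 0.831, 0.738, 0.582, 0.486, 0.423, 0.35
R0 = Σ lx·mx = 0 + 0.831 + 1.476 + 2.328 + 1.458 + 0.846 + 0.35 = 7.289
Σ x·lx·mx = 22.929; T = 22.929/7.289 = 3.1457…
r ≈ ln(R0)/T = ln(7.289)/3.1457… = 0.63145… → 0.631

0.631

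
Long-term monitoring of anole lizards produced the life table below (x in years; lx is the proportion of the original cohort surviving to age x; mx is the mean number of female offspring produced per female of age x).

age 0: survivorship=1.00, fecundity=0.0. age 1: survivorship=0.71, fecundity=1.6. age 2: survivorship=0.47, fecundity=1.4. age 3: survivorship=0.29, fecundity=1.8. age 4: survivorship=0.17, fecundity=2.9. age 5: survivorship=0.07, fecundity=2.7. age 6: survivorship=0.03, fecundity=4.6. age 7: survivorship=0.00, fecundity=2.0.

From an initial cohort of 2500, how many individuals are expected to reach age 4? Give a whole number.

Expected survivors = N0 · l_4 = 2500 × 0.17 = 425 → 425

425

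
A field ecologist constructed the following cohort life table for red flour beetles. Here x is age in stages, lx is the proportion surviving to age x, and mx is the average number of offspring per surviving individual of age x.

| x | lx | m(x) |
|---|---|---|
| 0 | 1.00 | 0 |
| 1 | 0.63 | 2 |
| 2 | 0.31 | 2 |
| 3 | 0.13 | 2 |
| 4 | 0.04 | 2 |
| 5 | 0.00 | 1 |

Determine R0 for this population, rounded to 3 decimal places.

2.220

lx·mx by age: 0, 1.26, 0.62, 0.26, 0.08, 0
R0 = Σ lx·mx = 2.22 → 2.220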